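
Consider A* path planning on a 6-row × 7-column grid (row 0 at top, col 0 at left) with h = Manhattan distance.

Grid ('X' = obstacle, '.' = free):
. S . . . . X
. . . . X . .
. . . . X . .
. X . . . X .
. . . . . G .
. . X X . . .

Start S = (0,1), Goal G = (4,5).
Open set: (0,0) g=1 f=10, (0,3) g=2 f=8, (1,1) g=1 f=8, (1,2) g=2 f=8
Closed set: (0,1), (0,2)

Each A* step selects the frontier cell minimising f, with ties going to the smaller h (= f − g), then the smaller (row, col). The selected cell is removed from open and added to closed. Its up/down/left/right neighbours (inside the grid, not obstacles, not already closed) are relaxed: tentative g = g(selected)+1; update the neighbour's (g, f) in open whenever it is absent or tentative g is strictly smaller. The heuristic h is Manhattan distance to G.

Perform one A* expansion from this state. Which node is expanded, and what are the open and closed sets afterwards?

step 1: expand (0,3) (f=8, h=6) → closed; open now [(0,0) g=1 f=10, (0,4) g=3 f=8, (1,1) g=1 f=8, (1,2) g=2 f=8, (1,3) g=3 f=8]

expanded=(0,3); open=[(0,0) g=1 f=10, (0,4) g=3 f=8, (1,1) g=1 f=8, (1,2) g=2 f=8, (1,3) g=3 f=8]; closed=[(0,1), (0,2), (0,3)]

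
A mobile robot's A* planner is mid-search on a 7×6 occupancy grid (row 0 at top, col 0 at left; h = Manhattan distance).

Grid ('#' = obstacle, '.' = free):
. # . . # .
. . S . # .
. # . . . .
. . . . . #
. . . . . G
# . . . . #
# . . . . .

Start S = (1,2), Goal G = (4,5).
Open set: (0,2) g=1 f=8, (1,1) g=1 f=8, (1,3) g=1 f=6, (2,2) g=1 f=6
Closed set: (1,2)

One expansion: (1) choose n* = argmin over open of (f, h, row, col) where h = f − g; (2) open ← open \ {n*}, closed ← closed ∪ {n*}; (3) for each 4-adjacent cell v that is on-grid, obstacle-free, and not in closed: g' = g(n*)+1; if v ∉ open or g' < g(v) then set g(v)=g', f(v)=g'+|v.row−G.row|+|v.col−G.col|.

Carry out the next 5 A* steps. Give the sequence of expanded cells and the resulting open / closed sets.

step 1: expand (1,3) (f=6, h=5) → closed; open now [(0,2) g=1 f=8, (0,3) g=2 f=8, (1,1) g=1 f=8, (2,2) g=1 f=6, (2,3) g=2 f=6]
step 2: expand (2,3) (f=6, h=4) → closed; open now [(0,2) g=1 f=8, (0,3) g=2 f=8, (1,1) g=1 f=8, (2,2) g=1 f=6, (2,4) g=3 f=6, (3,3) g=3 f=6]
step 3: expand (2,4) (f=6, h=3) → closed; open now [(0,2) g=1 f=8, (0,3) g=2 f=8, (1,1) g=1 f=8, (2,2) g=1 f=6, (2,5) g=4 f=6, (3,3) g=3 f=6, (3,4) g=4 f=6]
step 4: expand (2,5) (f=6, h=2) → closed; open now [(0,2) g=1 f=8, (0,3) g=2 f=8, (1,1) g=1 f=8, (1,5) g=5 f=8, (2,2) g=1 f=6, (3,3) g=3 f=6, (3,4) g=4 f=6]
step 5: expand (3,4) (f=6, h=2) → closed; open now [(0,2) g=1 f=8, (0,3) g=2 f=8, (1,1) g=1 f=8, (1,5) g=5 f=8, (2,2) g=1 f=6, (3,3) g=3 f=6, (4,4) g=5 f=6]

order=[(1,3) → (2,3) → (2,4) → (2,5) → (3,4)]; open=[(0,2) g=1 f=8, (0,3) g=2 f=8, (1,1) g=1 f=8, (1,5) g=5 f=8, (2,2) g=1 f=6, (3,3) g=3 f=6, (4,4) g=5 f=6]; closed=[(1,2), (1,3), (2,3), (2,4), (2,5), (3,4)]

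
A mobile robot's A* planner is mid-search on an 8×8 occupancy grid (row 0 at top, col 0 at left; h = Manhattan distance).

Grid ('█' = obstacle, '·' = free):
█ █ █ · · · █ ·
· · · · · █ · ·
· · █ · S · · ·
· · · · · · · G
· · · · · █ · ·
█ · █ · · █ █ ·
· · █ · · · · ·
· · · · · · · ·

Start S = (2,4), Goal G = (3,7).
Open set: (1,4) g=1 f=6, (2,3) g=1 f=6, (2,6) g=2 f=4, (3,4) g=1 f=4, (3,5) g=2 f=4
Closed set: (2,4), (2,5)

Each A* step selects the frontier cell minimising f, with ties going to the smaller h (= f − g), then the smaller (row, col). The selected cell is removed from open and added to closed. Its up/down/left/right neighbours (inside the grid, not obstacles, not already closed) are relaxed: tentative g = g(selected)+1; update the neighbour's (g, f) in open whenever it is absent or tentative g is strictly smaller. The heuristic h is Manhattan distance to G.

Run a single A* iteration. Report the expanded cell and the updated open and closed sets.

expanded=(2,6); open=[(1,4) g=1 f=6, (1,6) g=3 f=6, (2,3) g=1 f=6, (2,7) g=3 f=4, (3,4) g=1 f=4, (3,5) g=2 f=4, (3,6) g=3 f=4]; closed=[(2,4), (2,5), (2,6)]

step 1: expand (2,6) (f=4, h=2) → closed; open now [(1,4) g=1 f=6, (1,6) g=3 f=6, (2,3) g=1 f=6, (2,7) g=3 f=4, (3,4) g=1 f=4, (3,5) g=2 f=4, (3,6) g=3 f=4]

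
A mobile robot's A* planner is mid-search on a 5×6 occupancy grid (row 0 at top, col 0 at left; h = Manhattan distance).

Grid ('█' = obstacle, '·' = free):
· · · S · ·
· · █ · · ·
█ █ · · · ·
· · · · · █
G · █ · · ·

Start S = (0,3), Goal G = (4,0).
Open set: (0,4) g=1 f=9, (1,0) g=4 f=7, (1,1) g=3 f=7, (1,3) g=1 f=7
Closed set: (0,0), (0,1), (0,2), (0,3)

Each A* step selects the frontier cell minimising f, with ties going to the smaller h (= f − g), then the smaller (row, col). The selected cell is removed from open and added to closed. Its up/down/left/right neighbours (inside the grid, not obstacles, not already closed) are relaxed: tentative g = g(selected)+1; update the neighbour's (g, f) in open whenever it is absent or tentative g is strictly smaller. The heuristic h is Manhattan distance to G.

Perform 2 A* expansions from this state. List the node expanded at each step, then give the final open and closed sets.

step 1: expand (1,0) (f=7, h=3) → closed; open now [(0,4) g=1 f=9, (1,1) g=3 f=7, (1,3) g=1 f=7]
step 2: expand (1,1) (f=7, h=4) → closed; open now [(0,4) g=1 f=9, (1,3) g=1 f=7]

order=[(1,0) → (1,1)]; open=[(0,4) g=1 f=9, (1,3) g=1 f=7]; closed=[(0,0), (0,1), (0,2), (0,3), (1,0), (1,1)]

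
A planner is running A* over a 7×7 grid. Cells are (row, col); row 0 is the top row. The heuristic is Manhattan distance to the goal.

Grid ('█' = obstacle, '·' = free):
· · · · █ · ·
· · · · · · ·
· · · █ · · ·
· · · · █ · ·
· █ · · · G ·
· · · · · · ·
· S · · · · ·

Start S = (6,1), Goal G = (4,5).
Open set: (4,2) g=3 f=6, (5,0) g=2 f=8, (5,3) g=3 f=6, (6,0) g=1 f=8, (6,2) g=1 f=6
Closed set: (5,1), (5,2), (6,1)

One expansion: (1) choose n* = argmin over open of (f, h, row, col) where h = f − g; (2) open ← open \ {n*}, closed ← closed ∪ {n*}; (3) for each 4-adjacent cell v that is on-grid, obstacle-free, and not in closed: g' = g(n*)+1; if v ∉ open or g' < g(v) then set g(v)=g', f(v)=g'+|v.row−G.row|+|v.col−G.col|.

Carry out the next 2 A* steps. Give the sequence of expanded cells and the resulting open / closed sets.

step 1: expand (4,2) (f=6, h=3) → closed; open now [(3,2) g=4 f=8, (4,3) g=4 f=6, (5,0) g=2 f=8, (5,3) g=3 f=6, (6,0) g=1 f=8, (6,2) g=1 f=6]
step 2: expand (4,3) (f=6, h=2) → closed; open now [(3,2) g=4 f=8, (3,3) g=5 f=8, (4,4) g=5 f=6, (5,0) g=2 f=8, (5,3) g=3 f=6, (6,0) g=1 f=8, (6,2) g=1 f=6]

order=[(4,2) → (4,3)]; open=[(3,2) g=4 f=8, (3,3) g=5 f=8, (4,4) g=5 f=6, (5,0) g=2 f=8, (5,3) g=3 f=6, (6,0) g=1 f=8, (6,2) g=1 f=6]; closed=[(4,2), (4,3), (5,1), (5,2), (6,1)]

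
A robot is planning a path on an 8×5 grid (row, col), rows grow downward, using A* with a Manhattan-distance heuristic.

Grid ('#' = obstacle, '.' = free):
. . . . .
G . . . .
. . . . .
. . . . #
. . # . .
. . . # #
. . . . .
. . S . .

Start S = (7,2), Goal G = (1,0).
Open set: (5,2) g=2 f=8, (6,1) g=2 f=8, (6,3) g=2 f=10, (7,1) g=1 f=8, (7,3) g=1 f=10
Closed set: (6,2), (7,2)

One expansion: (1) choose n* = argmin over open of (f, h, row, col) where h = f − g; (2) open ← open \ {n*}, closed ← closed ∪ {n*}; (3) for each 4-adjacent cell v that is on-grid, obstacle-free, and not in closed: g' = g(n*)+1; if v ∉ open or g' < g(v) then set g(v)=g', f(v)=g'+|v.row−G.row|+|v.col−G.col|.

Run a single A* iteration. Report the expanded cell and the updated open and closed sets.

step 1: expand (5,2) (f=8, h=6) → closed; open now [(5,1) g=3 f=8, (6,1) g=2 f=8, (6,3) g=2 f=10, (7,1) g=1 f=8, (7,3) g=1 f=10]

expanded=(5,2); open=[(5,1) g=3 f=8, (6,1) g=2 f=8, (6,3) g=2 f=10, (7,1) g=1 f=8, (7,3) g=1 f=10]; closed=[(5,2), (6,2), (7,2)]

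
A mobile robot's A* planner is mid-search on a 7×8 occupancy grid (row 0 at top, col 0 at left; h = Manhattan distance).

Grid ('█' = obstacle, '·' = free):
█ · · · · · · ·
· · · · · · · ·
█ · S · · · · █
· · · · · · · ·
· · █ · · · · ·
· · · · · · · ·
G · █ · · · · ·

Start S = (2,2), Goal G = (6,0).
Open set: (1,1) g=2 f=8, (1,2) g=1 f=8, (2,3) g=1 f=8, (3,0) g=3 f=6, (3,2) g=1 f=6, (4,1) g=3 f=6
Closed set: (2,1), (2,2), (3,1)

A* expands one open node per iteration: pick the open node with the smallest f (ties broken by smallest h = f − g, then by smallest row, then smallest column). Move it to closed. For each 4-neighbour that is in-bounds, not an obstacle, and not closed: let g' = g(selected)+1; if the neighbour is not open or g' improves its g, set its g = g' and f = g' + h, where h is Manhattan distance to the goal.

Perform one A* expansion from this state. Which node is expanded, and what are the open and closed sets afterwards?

step 1: expand (3,0) (f=6, h=3) → closed; open now [(1,1) g=2 f=8, (1,2) g=1 f=8, (2,3) g=1 f=8, (3,2) g=1 f=6, (4,0) g=4 f=6, (4,1) g=3 f=6]

expanded=(3,0); open=[(1,1) g=2 f=8, (1,2) g=1 f=8, (2,3) g=1 f=8, (3,2) g=1 f=6, (4,0) g=4 f=6, (4,1) g=3 f=6]; closed=[(2,1), (2,2), (3,0), (3,1)]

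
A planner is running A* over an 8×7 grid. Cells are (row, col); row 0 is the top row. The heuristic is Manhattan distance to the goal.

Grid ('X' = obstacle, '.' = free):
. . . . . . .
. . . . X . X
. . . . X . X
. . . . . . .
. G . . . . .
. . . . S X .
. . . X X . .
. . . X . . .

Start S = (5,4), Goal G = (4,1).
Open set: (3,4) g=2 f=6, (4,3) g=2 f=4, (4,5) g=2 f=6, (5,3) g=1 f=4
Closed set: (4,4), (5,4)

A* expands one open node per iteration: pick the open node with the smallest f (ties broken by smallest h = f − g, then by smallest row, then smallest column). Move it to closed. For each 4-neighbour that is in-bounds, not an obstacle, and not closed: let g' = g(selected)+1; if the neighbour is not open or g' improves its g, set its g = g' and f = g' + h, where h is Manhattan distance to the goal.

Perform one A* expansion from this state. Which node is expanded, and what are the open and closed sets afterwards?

expanded=(4,3); open=[(3,3) g=3 f=6, (3,4) g=2 f=6, (4,2) g=3 f=4, (4,5) g=2 f=6, (5,3) g=1 f=4]; closed=[(4,3), (4,4), (5,4)]

step 1: expand (4,3) (f=4, h=2) → closed; open now [(3,3) g=3 f=6, (3,4) g=2 f=6, (4,2) g=3 f=4, (4,5) g=2 f=6, (5,3) g=1 f=4]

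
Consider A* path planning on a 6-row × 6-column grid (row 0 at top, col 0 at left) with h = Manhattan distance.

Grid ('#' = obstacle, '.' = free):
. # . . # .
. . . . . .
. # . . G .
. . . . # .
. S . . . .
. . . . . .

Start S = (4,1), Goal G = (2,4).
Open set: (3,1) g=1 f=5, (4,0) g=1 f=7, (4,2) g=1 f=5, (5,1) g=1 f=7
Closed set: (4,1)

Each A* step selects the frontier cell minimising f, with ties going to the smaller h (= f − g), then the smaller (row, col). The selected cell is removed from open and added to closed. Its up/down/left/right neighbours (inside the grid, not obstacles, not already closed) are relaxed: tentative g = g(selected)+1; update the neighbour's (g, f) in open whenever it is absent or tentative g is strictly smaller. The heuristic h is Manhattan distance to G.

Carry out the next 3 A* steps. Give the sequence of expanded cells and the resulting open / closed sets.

order=[(3,1) → (3,2) → (2,2)]; open=[(1,2) g=4 f=7, (2,3) g=4 f=5, (3,0) g=2 f=7, (3,3) g=3 f=5, (4,0) g=1 f=7, (4,2) g=1 f=5, (5,1) g=1 f=7]; closed=[(2,2), (3,1), (3,2), (4,1)]

step 1: expand (3,1) (f=5, h=4) → closed; open now [(3,0) g=2 f=7, (3,2) g=2 f=5, (4,0) g=1 f=7, (4,2) g=1 f=5, (5,1) g=1 f=7]
step 2: expand (3,2) (f=5, h=3) → closed; open now [(2,2) g=3 f=5, (3,0) g=2 f=7, (3,3) g=3 f=5, (4,0) g=1 f=7, (4,2) g=1 f=5, (5,1) g=1 f=7]
step 3: expand (2,2) (f=5, h=2) → closed; open now [(1,2) g=4 f=7, (2,3) g=4 f=5, (3,0) g=2 f=7, (3,3) g=3 f=5, (4,0) g=1 f=7, (4,2) g=1 f=5, (5,1) g=1 f=7]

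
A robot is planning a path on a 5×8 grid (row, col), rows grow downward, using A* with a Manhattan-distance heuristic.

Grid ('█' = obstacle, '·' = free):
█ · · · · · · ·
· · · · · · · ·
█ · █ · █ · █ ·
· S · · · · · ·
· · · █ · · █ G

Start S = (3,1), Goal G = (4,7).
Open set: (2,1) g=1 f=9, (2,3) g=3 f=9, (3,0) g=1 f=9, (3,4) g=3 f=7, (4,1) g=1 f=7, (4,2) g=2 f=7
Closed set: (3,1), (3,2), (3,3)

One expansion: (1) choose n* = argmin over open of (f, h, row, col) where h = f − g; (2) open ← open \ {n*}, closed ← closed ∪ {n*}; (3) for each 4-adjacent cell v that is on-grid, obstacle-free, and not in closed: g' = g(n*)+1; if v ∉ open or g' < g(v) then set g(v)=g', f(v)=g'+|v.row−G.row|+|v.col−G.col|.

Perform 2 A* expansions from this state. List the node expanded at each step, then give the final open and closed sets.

step 1: expand (3,4) (f=7, h=4) → closed; open now [(2,1) g=1 f=9, (2,3) g=3 f=9, (3,0) g=1 f=9, (3,5) g=4 f=7, (4,1) g=1 f=7, (4,2) g=2 f=7, (4,4) g=4 f=7]
step 2: expand (3,5) (f=7, h=3) → closed; open now [(2,1) g=1 f=9, (2,3) g=3 f=9, (2,5) g=5 f=9, (3,0) g=1 f=9, (3,6) g=5 f=7, (4,1) g=1 f=7, (4,2) g=2 f=7, (4,4) g=4 f=7, (4,5) g=5 f=7]

order=[(3,4) → (3,5)]; open=[(2,1) g=1 f=9, (2,3) g=3 f=9, (2,5) g=5 f=9, (3,0) g=1 f=9, (3,6) g=5 f=7, (4,1) g=1 f=7, (4,2) g=2 f=7, (4,4) g=4 f=7, (4,5) g=5 f=7]; closed=[(3,1), (3,2), (3,3), (3,4), (3,5)]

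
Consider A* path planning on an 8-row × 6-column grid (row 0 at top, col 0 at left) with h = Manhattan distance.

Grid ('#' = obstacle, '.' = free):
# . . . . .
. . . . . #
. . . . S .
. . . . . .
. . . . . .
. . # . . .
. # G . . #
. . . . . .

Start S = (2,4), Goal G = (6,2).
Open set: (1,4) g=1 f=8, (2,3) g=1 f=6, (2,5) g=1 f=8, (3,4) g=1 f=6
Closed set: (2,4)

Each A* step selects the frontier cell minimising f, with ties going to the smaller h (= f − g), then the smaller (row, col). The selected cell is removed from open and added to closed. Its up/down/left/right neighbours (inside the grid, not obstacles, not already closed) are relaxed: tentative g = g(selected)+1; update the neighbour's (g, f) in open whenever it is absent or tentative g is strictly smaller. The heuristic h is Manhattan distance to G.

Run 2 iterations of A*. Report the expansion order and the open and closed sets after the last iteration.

step 1: expand (2,3) (f=6, h=5) → closed; open now [(1,3) g=2 f=8, (1,4) g=1 f=8, (2,2) g=2 f=6, (2,5) g=1 f=8, (3,3) g=2 f=6, (3,4) g=1 f=6]
step 2: expand (2,2) (f=6, h=4) → closed; open now [(1,2) g=3 f=8, (1,3) g=2 f=8, (1,4) g=1 f=8, (2,1) g=3 f=8, (2,5) g=1 f=8, (3,2) g=3 f=6, (3,3) g=2 f=6, (3,4) g=1 f=6]

order=[(2,3) → (2,2)]; open=[(1,2) g=3 f=8, (1,3) g=2 f=8, (1,4) g=1 f=8, (2,1) g=3 f=8, (2,5) g=1 f=8, (3,2) g=3 f=6, (3,3) g=2 f=6, (3,4) g=1 f=6]; closed=[(2,2), (2,3), (2,4)]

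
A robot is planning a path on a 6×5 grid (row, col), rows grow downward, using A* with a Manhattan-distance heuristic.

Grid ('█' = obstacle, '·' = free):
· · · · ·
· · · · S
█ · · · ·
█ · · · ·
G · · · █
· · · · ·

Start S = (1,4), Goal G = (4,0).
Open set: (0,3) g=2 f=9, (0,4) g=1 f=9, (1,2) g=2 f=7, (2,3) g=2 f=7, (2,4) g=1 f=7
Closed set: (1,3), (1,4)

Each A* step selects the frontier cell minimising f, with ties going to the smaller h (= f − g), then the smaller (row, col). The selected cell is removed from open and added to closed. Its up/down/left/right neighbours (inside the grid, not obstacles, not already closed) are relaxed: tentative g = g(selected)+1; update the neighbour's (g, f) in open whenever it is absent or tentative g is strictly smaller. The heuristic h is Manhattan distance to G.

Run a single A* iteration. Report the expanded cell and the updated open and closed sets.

expanded=(1,2); open=[(0,2) g=3 f=9, (0,3) g=2 f=9, (0,4) g=1 f=9, (1,1) g=3 f=7, (2,2) g=3 f=7, (2,3) g=2 f=7, (2,4) g=1 f=7]; closed=[(1,2), (1,3), (1,4)]

step 1: expand (1,2) (f=7, h=5) → closed; open now [(0,2) g=3 f=9, (0,3) g=2 f=9, (0,4) g=1 f=9, (1,1) g=3 f=7, (2,2) g=3 f=7, (2,3) g=2 f=7, (2,4) g=1 f=7]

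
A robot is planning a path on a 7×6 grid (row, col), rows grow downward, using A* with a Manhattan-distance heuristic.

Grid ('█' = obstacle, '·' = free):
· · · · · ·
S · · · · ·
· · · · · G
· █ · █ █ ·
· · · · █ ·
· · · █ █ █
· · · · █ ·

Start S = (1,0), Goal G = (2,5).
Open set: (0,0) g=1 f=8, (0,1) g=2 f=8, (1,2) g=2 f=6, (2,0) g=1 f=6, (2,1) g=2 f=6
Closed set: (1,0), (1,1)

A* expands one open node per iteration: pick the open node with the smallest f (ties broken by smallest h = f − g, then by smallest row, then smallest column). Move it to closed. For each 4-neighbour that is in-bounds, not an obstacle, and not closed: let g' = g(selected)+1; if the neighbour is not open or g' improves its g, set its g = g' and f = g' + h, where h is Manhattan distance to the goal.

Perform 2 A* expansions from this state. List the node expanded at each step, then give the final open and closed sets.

step 1: expand (1,2) (f=6, h=4) → closed; open now [(0,0) g=1 f=8, (0,1) g=2 f=8, (0,2) g=3 f=8, (1,3) g=3 f=6, (2,0) g=1 f=6, (2,1) g=2 f=6, (2,2) g=3 f=6]
step 2: expand (1,3) (f=6, h=3) → closed; open now [(0,0) g=1 f=8, (0,1) g=2 f=8, (0,2) g=3 f=8, (0,3) g=4 f=8, (1,4) g=4 f=6, (2,0) g=1 f=6, (2,1) g=2 f=6, (2,2) g=3 f=6, (2,3) g=4 f=6]

order=[(1,2) → (1,3)]; open=[(0,0) g=1 f=8, (0,1) g=2 f=8, (0,2) g=3 f=8, (0,3) g=4 f=8, (1,4) g=4 f=6, (2,0) g=1 f=6, (2,1) g=2 f=6, (2,2) g=3 f=6, (2,3) g=4 f=6]; closed=[(1,0), (1,1), (1,2), (1,3)]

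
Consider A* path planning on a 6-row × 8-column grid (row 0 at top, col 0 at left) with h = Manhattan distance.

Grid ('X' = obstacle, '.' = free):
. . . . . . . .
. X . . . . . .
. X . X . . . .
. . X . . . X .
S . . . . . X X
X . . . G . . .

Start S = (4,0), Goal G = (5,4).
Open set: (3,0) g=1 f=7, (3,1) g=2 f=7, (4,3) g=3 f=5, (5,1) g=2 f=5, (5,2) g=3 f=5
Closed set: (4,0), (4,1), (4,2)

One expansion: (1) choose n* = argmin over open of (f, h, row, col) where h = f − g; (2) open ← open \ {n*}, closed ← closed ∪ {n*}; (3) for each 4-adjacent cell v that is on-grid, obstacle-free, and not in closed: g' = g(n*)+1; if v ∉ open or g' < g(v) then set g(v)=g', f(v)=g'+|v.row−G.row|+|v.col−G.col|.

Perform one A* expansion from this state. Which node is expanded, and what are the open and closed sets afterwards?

expanded=(4,3); open=[(3,0) g=1 f=7, (3,1) g=2 f=7, (3,3) g=4 f=7, (4,4) g=4 f=5, (5,1) g=2 f=5, (5,2) g=3 f=5, (5,3) g=4 f=5]; closed=[(4,0), (4,1), (4,2), (4,3)]

step 1: expand (4,3) (f=5, h=2) → closed; open now [(3,0) g=1 f=7, (3,1) g=2 f=7, (3,3) g=4 f=7, (4,4) g=4 f=5, (5,1) g=2 f=5, (5,2) g=3 f=5, (5,3) g=4 f=5]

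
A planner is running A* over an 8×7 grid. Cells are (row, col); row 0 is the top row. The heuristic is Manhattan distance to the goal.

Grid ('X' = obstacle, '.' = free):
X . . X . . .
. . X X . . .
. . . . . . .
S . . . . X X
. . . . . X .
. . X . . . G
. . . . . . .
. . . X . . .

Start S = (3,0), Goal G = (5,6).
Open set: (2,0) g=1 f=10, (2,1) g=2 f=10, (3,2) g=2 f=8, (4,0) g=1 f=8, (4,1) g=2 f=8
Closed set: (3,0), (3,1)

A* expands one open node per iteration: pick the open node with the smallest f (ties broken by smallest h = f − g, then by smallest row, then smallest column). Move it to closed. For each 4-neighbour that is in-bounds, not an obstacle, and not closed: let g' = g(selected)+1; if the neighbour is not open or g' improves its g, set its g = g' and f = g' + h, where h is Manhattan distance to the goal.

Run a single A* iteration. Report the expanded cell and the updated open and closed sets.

expanded=(3,2); open=[(2,0) g=1 f=10, (2,1) g=2 f=10, (2,2) g=3 f=10, (3,3) g=3 f=8, (4,0) g=1 f=8, (4,1) g=2 f=8, (4,2) g=3 f=8]; closed=[(3,0), (3,1), (3,2)]

step 1: expand (3,2) (f=8, h=6) → closed; open now [(2,0) g=1 f=10, (2,1) g=2 f=10, (2,2) g=3 f=10, (3,3) g=3 f=8, (4,0) g=1 f=8, (4,1) g=2 f=8, (4,2) g=3 f=8]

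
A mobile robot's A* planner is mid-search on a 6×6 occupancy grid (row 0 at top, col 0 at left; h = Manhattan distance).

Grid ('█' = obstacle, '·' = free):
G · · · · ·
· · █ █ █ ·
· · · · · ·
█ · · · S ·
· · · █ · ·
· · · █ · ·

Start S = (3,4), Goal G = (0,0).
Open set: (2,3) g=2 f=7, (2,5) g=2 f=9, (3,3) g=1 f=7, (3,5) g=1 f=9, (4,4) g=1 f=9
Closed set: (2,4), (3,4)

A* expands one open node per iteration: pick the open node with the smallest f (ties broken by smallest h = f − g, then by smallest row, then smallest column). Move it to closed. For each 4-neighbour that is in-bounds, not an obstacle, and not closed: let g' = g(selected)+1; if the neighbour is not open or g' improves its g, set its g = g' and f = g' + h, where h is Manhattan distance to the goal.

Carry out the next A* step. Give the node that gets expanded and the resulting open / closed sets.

expanded=(2,3); open=[(2,2) g=3 f=7, (2,5) g=2 f=9, (3,3) g=1 f=7, (3,5) g=1 f=9, (4,4) g=1 f=9]; closed=[(2,3), (2,4), (3,4)]

step 1: expand (2,3) (f=7, h=5) → closed; open now [(2,2) g=3 f=7, (2,5) g=2 f=9, (3,3) g=1 f=7, (3,5) g=1 f=9, (4,4) g=1 f=9]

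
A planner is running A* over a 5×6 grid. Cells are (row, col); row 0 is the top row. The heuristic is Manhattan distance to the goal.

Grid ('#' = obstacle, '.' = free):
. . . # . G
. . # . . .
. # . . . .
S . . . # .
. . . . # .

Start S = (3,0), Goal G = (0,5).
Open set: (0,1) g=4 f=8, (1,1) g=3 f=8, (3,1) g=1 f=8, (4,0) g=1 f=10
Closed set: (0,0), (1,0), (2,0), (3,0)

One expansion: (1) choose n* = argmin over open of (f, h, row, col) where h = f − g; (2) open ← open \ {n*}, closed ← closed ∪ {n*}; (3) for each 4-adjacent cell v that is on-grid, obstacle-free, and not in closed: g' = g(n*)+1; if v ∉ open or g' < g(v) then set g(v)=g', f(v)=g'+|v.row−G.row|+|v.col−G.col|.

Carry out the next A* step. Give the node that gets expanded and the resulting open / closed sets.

step 1: expand (0,1) (f=8, h=4) → closed; open now [(0,2) g=5 f=8, (1,1) g=3 f=8, (3,1) g=1 f=8, (4,0) g=1 f=10]

expanded=(0,1); open=[(0,2) g=5 f=8, (1,1) g=3 f=8, (3,1) g=1 f=8, (4,0) g=1 f=10]; closed=[(0,0), (0,1), (1,0), (2,0), (3,0)]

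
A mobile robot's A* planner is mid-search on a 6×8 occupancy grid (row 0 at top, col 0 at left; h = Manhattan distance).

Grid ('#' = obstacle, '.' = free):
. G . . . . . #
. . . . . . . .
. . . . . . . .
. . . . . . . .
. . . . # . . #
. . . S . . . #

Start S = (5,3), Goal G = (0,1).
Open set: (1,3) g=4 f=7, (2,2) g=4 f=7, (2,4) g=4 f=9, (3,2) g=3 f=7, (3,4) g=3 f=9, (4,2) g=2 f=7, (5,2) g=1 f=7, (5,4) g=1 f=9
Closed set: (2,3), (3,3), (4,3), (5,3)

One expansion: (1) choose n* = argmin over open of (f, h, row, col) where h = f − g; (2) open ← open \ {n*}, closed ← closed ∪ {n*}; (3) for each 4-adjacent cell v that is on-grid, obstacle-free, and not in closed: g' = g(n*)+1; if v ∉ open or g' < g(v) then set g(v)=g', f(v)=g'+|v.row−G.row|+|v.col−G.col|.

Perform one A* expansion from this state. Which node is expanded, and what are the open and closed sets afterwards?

expanded=(1,3); open=[(0,3) g=5 f=7, (1,2) g=5 f=7, (1,4) g=5 f=9, (2,2) g=4 f=7, (2,4) g=4 f=9, (3,2) g=3 f=7, (3,4) g=3 f=9, (4,2) g=2 f=7, (5,2) g=1 f=7, (5,4) g=1 f=9]; closed=[(1,3), (2,3), (3,3), (4,3), (5,3)]

step 1: expand (1,3) (f=7, h=3) → closed; open now [(0,3) g=5 f=7, (1,2) g=5 f=7, (1,4) g=5 f=9, (2,2) g=4 f=7, (2,4) g=4 f=9, (3,2) g=3 f=7, (3,4) g=3 f=9, (4,2) g=2 f=7, (5,2) g=1 f=7, (5,4) g=1 f=9]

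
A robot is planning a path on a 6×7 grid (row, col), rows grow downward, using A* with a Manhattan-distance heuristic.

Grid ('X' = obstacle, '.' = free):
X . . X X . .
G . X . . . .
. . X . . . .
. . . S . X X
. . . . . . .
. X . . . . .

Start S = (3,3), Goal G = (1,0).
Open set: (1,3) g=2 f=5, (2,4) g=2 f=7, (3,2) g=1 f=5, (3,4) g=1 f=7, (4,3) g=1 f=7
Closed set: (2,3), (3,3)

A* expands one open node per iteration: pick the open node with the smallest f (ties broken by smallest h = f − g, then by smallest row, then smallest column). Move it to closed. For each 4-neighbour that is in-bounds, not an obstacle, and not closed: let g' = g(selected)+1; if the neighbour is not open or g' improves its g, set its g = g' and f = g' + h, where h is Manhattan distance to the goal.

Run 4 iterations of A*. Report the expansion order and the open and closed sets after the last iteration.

step 1: expand (1,3) (f=5, h=3) → closed; open now [(1,4) g=3 f=7, (2,4) g=2 f=7, (3,2) g=1 f=5, (3,4) g=1 f=7, (4,3) g=1 f=7]
step 2: expand (3,2) (f=5, h=4) → closed; open now [(1,4) g=3 f=7, (2,4) g=2 f=7, (3,1) g=2 f=5, (3,4) g=1 f=7, (4,2) g=2 f=7, (4,3) g=1 f=7]
step 3: expand (3,1) (f=5, h=3) → closed; open now [(1,4) g=3 f=7, (2,1) g=3 f=5, (2,4) g=2 f=7, (3,0) g=3 f=5, (3,4) g=1 f=7, (4,1) g=3 f=7, (4,2) g=2 f=7, (4,3) g=1 f=7]
step 4: expand (2,1) (f=5, h=2) → closed; open now [(1,1) g=4 f=5, (1,4) g=3 f=7, (2,0) g=4 f=5, (2,4) g=2 f=7, (3,0) g=3 f=5, (3,4) g=1 f=7, (4,1) g=3 f=7, (4,2) g=2 f=7, (4,3) g=1 f=7]

order=[(1,3) → (3,2) → (3,1) → (2,1)]; open=[(1,1) g=4 f=5, (1,4) g=3 f=7, (2,0) g=4 f=5, (2,4) g=2 f=7, (3,0) g=3 f=5, (3,4) g=1 f=7, (4,1) g=3 f=7, (4,2) g=2 f=7, (4,3) g=1 f=7]; closed=[(1,3), (2,1), (2,3), (3,1), (3,2), (3,3)]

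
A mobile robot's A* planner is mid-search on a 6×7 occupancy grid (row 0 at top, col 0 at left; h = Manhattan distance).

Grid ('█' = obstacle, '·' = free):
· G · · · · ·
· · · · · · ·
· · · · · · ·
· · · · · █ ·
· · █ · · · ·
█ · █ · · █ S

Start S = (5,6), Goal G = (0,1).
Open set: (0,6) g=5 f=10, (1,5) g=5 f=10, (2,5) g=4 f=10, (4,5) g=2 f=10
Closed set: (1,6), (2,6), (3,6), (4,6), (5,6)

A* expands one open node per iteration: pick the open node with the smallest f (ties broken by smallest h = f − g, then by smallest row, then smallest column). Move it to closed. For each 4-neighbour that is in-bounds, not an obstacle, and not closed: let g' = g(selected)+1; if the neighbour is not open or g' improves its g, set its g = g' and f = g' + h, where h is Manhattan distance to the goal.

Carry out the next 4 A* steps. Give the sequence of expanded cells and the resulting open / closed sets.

order=[(0,6) → (0,5) → (0,4) → (0,3)]; open=[(0,2) g=9 f=10, (1,3) g=9 f=12, (1,4) g=8 f=12, (1,5) g=5 f=10, (2,5) g=4 f=10, (4,5) g=2 f=10]; closed=[(0,3), (0,4), (0,5), (0,6), (1,6), (2,6), (3,6), (4,6), (5,6)]

step 1: expand (0,6) (f=10, h=5) → closed; open now [(0,5) g=6 f=10, (1,5) g=5 f=10, (2,5) g=4 f=10, (4,5) g=2 f=10]
step 2: expand (0,5) (f=10, h=4) → closed; open now [(0,4) g=7 f=10, (1,5) g=5 f=10, (2,5) g=4 f=10, (4,5) g=2 f=10]
step 3: expand (0,4) (f=10, h=3) → closed; open now [(0,3) g=8 f=10, (1,4) g=8 f=12, (1,5) g=5 f=10, (2,5) g=4 f=10, (4,5) g=2 f=10]
step 4: expand (0,3) (f=10, h=2) → closed; open now [(0,2) g=9 f=10, (1,3) g=9 f=12, (1,4) g=8 f=12, (1,5) g=5 f=10, (2,5) g=4 f=10, (4,5) g=2 f=10]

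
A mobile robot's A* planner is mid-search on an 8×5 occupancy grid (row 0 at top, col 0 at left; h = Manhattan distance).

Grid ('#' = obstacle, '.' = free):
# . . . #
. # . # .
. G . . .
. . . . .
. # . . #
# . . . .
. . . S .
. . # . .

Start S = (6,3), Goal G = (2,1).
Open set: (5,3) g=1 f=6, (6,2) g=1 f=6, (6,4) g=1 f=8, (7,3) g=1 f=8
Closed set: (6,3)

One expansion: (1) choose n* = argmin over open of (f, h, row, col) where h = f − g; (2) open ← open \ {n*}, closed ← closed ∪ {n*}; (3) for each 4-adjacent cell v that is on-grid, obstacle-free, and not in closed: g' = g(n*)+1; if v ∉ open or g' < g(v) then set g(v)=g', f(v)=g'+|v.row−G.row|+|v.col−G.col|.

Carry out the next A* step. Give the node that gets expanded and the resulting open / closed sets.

step 1: expand (5,3) (f=6, h=5) → closed; open now [(4,3) g=2 f=6, (5,2) g=2 f=6, (5,4) g=2 f=8, (6,2) g=1 f=6, (6,4) g=1 f=8, (7,3) g=1 f=8]

expanded=(5,3); open=[(4,3) g=2 f=6, (5,2) g=2 f=6, (5,4) g=2 f=8, (6,2) g=1 f=6, (6,4) g=1 f=8, (7,3) g=1 f=8]; closed=[(5,3), (6,3)]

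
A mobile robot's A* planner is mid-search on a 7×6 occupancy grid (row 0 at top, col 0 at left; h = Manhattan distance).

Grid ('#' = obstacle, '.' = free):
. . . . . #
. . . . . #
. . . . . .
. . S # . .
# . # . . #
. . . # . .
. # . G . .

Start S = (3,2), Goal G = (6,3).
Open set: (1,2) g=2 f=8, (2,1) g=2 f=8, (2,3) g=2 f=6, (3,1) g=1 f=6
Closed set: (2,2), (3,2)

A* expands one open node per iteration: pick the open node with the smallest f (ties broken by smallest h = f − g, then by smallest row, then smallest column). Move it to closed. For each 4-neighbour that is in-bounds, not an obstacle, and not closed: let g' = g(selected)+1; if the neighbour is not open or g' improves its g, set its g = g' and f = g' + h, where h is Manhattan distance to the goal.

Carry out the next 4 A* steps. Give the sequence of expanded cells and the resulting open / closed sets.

order=[(2,3) → (3,1) → (4,1) → (5,1)]; open=[(1,2) g=2 f=8, (1,3) g=3 f=8, (2,1) g=2 f=8, (2,4) g=3 f=8, (3,0) g=2 f=8, (5,0) g=4 f=8, (5,2) g=4 f=6]; closed=[(2,2), (2,3), (3,1), (3,2), (4,1), (5,1)]

step 1: expand (2,3) (f=6, h=4) → closed; open now [(1,2) g=2 f=8, (1,3) g=3 f=8, (2,1) g=2 f=8, (2,4) g=3 f=8, (3,1) g=1 f=6]
step 2: expand (3,1) (f=6, h=5) → closed; open now [(1,2) g=2 f=8, (1,3) g=3 f=8, (2,1) g=2 f=8, (2,4) g=3 f=8, (3,0) g=2 f=8, (4,1) g=2 f=6]
step 3: expand (4,1) (f=6, h=4) → closed; open now [(1,2) g=2 f=8, (1,3) g=3 f=8, (2,1) g=2 f=8, (2,4) g=3 f=8, (3,0) g=2 f=8, (5,1) g=3 f=6]
step 4: expand (5,1) (f=6, h=3) → closed; open now [(1,2) g=2 f=8, (1,3) g=3 f=8, (2,1) g=2 f=8, (2,4) g=3 f=8, (3,0) g=2 f=8, (5,0) g=4 f=8, (5,2) g=4 f=6]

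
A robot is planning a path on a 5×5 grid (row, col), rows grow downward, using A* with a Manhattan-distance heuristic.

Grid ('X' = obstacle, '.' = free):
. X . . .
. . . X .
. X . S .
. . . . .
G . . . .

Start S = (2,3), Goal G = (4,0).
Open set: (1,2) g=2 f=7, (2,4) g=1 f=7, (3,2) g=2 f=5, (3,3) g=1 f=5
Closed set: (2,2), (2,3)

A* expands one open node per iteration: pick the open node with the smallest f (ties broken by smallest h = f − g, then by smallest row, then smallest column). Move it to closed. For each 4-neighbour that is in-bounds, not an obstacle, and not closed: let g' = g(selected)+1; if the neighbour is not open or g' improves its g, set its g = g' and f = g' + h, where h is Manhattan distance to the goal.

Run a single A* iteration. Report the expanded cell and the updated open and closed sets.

expanded=(3,2); open=[(1,2) g=2 f=7, (2,4) g=1 f=7, (3,1) g=3 f=5, (3,3) g=1 f=5, (4,2) g=3 f=5]; closed=[(2,2), (2,3), (3,2)]

step 1: expand (3,2) (f=5, h=3) → closed; open now [(1,2) g=2 f=7, (2,4) g=1 f=7, (3,1) g=3 f=5, (3,3) g=1 f=5, (4,2) g=3 f=5]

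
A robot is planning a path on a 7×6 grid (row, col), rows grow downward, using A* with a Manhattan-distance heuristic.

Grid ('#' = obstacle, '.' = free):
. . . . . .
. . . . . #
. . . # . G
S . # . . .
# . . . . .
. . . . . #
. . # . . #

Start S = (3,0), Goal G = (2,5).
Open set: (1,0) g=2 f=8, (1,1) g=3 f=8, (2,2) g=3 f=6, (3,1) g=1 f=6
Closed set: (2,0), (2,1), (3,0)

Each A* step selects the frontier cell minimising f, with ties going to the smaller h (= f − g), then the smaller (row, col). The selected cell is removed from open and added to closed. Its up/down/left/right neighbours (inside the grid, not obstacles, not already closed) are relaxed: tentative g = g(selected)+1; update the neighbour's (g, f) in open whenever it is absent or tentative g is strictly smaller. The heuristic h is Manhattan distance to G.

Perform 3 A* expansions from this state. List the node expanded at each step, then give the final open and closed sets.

order=[(2,2) → (3,1) → (1,2)]; open=[(0,2) g=5 f=10, (1,0) g=2 f=8, (1,1) g=3 f=8, (1,3) g=5 f=8, (4,1) g=2 f=8]; closed=[(1,2), (2,0), (2,1), (2,2), (3,0), (3,1)]

step 1: expand (2,2) (f=6, h=3) → closed; open now [(1,0) g=2 f=8, (1,1) g=3 f=8, (1,2) g=4 f=8, (3,1) g=1 f=6]
step 2: expand (3,1) (f=6, h=5) → closed; open now [(1,0) g=2 f=8, (1,1) g=3 f=8, (1,2) g=4 f=8, (4,1) g=2 f=8]
step 3: expand (1,2) (f=8, h=4) → closed; open now [(0,2) g=5 f=10, (1,0) g=2 f=8, (1,1) g=3 f=8, (1,3) g=5 f=8, (4,1) g=2 f=8]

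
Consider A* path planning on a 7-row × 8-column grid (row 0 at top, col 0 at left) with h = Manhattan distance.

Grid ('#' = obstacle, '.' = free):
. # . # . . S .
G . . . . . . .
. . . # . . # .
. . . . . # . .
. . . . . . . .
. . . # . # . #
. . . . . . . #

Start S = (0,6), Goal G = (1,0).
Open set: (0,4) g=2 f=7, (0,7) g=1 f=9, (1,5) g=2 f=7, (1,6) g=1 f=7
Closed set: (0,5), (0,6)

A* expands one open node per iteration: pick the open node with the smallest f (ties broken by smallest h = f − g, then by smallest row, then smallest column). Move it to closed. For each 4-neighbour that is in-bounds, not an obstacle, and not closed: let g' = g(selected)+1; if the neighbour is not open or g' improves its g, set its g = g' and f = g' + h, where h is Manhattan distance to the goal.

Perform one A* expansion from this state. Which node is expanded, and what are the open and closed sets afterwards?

expanded=(0,4); open=[(0,7) g=1 f=9, (1,4) g=3 f=7, (1,5) g=2 f=7, (1,6) g=1 f=7]; closed=[(0,4), (0,5), (0,6)]

step 1: expand (0,4) (f=7, h=5) → closed; open now [(0,7) g=1 f=9, (1,4) g=3 f=7, (1,5) g=2 f=7, (1,6) g=1 f=7]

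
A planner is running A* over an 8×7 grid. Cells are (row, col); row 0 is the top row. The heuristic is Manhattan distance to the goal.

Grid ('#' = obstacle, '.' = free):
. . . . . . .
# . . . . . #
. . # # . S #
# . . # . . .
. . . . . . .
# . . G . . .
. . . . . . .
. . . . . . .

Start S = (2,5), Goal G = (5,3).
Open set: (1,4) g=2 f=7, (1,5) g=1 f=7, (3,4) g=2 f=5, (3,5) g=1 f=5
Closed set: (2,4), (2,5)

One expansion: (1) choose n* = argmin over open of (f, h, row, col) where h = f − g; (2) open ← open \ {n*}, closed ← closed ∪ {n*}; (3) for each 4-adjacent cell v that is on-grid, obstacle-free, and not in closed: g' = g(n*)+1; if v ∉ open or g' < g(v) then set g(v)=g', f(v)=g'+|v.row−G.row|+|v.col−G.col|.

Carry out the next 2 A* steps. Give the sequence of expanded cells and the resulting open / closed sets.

order=[(3,4) → (4,4)]; open=[(1,4) g=2 f=7, (1,5) g=1 f=7, (3,5) g=1 f=5, (4,3) g=4 f=5, (4,5) g=4 f=7, (5,4) g=4 f=5]; closed=[(2,4), (2,5), (3,4), (4,4)]

step 1: expand (3,4) (f=5, h=3) → closed; open now [(1,4) g=2 f=7, (1,5) g=1 f=7, (3,5) g=1 f=5, (4,4) g=3 f=5]
step 2: expand (4,4) (f=5, h=2) → closed; open now [(1,4) g=2 f=7, (1,5) g=1 f=7, (3,5) g=1 f=5, (4,3) g=4 f=5, (4,5) g=4 f=7, (5,4) g=4 f=5]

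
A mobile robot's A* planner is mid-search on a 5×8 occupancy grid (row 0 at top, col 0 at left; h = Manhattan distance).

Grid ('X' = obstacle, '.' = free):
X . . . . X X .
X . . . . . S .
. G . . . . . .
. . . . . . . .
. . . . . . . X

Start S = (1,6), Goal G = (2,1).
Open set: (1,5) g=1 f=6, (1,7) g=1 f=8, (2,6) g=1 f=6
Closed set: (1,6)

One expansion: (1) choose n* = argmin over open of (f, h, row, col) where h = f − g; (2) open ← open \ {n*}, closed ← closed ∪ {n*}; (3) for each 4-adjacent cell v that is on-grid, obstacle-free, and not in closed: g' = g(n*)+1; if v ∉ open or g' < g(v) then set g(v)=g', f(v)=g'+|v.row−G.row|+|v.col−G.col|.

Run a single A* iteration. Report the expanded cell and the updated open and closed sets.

step 1: expand (1,5) (f=6, h=5) → closed; open now [(1,4) g=2 f=6, (1,7) g=1 f=8, (2,5) g=2 f=6, (2,6) g=1 f=6]

expanded=(1,5); open=[(1,4) g=2 f=6, (1,7) g=1 f=8, (2,5) g=2 f=6, (2,6) g=1 f=6]; closed=[(1,5), (1,6)]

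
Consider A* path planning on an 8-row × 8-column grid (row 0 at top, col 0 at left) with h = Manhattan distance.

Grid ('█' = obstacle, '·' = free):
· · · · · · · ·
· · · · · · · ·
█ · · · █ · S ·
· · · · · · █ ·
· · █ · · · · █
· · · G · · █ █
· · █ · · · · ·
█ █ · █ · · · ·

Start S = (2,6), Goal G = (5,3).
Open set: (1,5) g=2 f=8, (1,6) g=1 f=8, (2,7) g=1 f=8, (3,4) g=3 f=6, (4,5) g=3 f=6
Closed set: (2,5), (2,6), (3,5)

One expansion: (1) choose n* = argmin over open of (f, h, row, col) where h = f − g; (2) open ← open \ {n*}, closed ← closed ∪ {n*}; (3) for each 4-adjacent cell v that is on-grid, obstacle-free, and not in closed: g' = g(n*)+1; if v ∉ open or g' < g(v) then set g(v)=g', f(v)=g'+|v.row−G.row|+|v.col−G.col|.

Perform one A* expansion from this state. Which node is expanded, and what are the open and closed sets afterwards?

step 1: expand (3,4) (f=6, h=3) → closed; open now [(1,5) g=2 f=8, (1,6) g=1 f=8, (2,7) g=1 f=8, (3,3) g=4 f=6, (4,4) g=4 f=6, (4,5) g=3 f=6]

expanded=(3,4); open=[(1,5) g=2 f=8, (1,6) g=1 f=8, (2,7) g=1 f=8, (3,3) g=4 f=6, (4,4) g=4 f=6, (4,5) g=3 f=6]; closed=[(2,5), (2,6), (3,4), (3,5)]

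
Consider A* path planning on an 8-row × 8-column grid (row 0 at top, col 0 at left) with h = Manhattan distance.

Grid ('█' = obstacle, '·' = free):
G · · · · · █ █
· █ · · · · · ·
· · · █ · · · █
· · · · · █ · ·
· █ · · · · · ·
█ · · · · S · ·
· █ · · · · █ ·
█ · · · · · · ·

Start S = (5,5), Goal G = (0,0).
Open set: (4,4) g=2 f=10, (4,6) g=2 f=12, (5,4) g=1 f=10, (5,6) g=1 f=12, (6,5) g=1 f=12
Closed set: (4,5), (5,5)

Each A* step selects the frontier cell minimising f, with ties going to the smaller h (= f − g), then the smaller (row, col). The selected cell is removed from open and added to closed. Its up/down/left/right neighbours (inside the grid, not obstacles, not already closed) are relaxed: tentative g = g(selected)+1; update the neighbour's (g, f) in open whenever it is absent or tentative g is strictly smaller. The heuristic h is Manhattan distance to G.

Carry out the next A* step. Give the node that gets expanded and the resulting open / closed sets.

step 1: expand (4,4) (f=10, h=8) → closed; open now [(3,4) g=3 f=10, (4,3) g=3 f=10, (4,6) g=2 f=12, (5,4) g=1 f=10, (5,6) g=1 f=12, (6,5) g=1 f=12]

expanded=(4,4); open=[(3,4) g=3 f=10, (4,3) g=3 f=10, (4,6) g=2 f=12, (5,4) g=1 f=10, (5,6) g=1 f=12, (6,5) g=1 f=12]; closed=[(4,4), (4,5), (5,5)]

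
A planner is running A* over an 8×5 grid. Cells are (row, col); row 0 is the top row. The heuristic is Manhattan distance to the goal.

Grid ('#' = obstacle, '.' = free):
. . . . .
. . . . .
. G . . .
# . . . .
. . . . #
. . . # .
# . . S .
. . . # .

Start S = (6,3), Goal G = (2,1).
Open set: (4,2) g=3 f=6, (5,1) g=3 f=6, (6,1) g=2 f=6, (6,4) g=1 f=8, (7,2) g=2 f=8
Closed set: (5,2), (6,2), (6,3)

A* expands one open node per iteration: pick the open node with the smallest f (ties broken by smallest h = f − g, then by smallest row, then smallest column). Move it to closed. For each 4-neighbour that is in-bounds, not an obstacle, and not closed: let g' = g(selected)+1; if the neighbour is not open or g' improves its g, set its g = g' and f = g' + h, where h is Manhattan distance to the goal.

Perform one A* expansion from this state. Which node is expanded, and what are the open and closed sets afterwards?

step 1: expand (4,2) (f=6, h=3) → closed; open now [(3,2) g=4 f=6, (4,1) g=4 f=6, (4,3) g=4 f=8, (5,1) g=3 f=6, (6,1) g=2 f=6, (6,4) g=1 f=8, (7,2) g=2 f=8]

expanded=(4,2); open=[(3,2) g=4 f=6, (4,1) g=4 f=6, (4,3) g=4 f=8, (5,1) g=3 f=6, (6,1) g=2 f=6, (6,4) g=1 f=8, (7,2) g=2 f=8]; closed=[(4,2), (5,2), (6,2), (6,3)]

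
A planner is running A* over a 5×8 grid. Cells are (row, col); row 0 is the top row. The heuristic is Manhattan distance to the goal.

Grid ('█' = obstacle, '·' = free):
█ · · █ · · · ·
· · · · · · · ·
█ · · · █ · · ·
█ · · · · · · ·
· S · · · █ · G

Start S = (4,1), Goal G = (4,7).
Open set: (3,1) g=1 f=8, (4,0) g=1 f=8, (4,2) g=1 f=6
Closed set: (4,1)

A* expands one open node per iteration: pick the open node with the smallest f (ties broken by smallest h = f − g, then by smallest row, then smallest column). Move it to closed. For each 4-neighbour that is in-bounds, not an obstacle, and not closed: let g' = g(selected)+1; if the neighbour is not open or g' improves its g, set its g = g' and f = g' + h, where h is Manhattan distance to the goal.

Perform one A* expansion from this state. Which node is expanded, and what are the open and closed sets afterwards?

expanded=(4,2); open=[(3,1) g=1 f=8, (3,2) g=2 f=8, (4,0) g=1 f=8, (4,3) g=2 f=6]; closed=[(4,1), (4,2)]

step 1: expand (4,2) (f=6, h=5) → closed; open now [(3,1) g=1 f=8, (3,2) g=2 f=8, (4,0) g=1 f=8, (4,3) g=2 f=6]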